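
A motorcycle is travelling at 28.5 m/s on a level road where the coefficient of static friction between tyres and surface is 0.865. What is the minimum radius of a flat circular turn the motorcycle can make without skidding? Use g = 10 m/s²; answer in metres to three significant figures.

At the limit, μ_s m g = m v²/r, so r_min = v²/(μ_s g) = (28.5)²/(0.865 × 10.0) = 812.2/8.650 = 93.90 m.

93.9 m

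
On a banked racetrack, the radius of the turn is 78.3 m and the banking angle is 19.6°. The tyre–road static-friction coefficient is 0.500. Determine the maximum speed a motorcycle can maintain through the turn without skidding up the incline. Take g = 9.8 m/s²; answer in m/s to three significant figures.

At the maximum speed, friction acts down the slope at its limiting value f = μN. Radially (horizontal, toward centre): N sinθ + μN cosθ = mv²/r. Vertically: N cosθ − μN sinθ = mg.
Dividing: v² = r g (sinθ + μcosθ)/(cosθ − μsinθ).
sinθ + μcosθ = 0.3355 + 0.500×0.9421 = 0.8065; cosθ − μsinθ = 0.9421 − 0.500×0.3355 = 0.7743.
v² = 78.3 × 9.8 × 0.8065/0.7743 = 799.2 m²/s², so v = 28.27 m/s.

28.3 m/s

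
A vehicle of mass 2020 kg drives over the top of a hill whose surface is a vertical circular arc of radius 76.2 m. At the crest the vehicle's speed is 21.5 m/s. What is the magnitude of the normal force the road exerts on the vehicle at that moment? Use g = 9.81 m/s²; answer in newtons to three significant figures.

At the crest the centripetal acceleration points downward (toward the centre of the arc), so mg − N = mv²/r.
N = m(g − v²/r) = 2020 × (9.81 − (21.5)²/76.2) = 2020 × (9.81 − 6.066) = 2020 × 3.744 = 7562 N.

7560 N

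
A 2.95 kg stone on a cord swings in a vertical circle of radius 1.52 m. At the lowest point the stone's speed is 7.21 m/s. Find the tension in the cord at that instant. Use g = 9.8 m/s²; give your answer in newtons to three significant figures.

130 N

At the lowest point, T points up (toward the centre) and the weight mg points down (away from the centre), so the net inward force is T − mg = mv²/r.
T = m(v²/r + g) = 2.95 × ((7.21)²/1.52 + 9.8) = 2.95 × (34.20 + 9.8) = 2.95 × 44.00 = 129.8 N.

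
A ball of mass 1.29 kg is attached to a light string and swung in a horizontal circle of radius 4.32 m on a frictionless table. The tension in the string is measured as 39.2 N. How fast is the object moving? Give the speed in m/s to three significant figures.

11.5 m/s

T = m v²/r ⇒ v = √(T r / m) = √(39.2 × 4.32 / 1.29) = √131.3 = 11.46 m/s.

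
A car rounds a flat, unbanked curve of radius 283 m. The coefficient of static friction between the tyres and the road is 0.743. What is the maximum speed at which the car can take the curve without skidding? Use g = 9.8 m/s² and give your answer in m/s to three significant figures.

45.4 m/s

Friction provides the centripetal force on a flat curve. At maximum speed it is at its limiting value: μ_s m g = m v²/r.
Mass cancels: v_max = √(μ_s g r) = √(0.743 × 9.8 × 283) = √2061 = 45.39 m/s.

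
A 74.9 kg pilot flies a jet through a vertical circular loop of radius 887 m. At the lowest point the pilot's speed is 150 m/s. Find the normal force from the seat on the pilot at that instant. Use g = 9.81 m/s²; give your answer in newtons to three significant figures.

2630 N

At the lowest point, N points up (toward the centre) and the weight mg points down (away from the centre), so the net inward force is N − mg = mv²/r.
N = m(v²/r + g) = 74.9 × ((150)²/887 + 9.81) = 74.9 × (25.37 + 9.81) = 74.9 × 35.18 = 2635 N.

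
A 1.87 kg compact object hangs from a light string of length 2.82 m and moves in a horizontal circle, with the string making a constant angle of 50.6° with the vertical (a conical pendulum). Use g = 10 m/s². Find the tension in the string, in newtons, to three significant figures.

Vertically the bob has no acceleration, so T cosθ = mg.
T = mg/cosθ = 1.87 × 10.0 / cos 50.6° = 18.70/0.6347 = 29.46 N.

29.5 N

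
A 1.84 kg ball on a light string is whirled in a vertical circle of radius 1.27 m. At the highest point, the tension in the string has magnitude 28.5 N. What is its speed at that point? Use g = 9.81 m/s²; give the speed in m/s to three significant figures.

At the top, T + mg = mv²/r, so v = √(r(T/m + g)) = √(1.27 × (28.5/1.84 + 9.81)) = √(1.27 × 25.30) = √32.13 = 5.668 m/s.

5.67 m/s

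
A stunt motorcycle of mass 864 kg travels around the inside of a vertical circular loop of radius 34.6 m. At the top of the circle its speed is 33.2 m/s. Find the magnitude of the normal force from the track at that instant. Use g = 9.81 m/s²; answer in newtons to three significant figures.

At the top, both N and the weight mg point inward (toward the centre), so N + mg = mv²/r.
N = m(v²/r − g) = 864 × ((33.2)²/34.6 − 9.81) = 864 × (31.86 − 9.81) = 864 × 22.05 = 19050 N.

19000 N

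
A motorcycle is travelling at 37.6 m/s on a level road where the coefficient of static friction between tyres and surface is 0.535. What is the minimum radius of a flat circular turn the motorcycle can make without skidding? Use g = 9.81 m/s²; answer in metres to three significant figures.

At the limit, μ_s m g = m v²/r, so r_min = v²/(μ_s g) = (37.6)²/(0.535 × 9.81) = 1414/5.248 = 269.4 m.

269 m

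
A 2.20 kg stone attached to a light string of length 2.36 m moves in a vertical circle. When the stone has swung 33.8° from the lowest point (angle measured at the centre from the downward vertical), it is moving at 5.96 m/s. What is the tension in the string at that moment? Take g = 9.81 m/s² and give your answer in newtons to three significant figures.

51.0 N

Take the radial direction toward the centre of the circle as positive. The component of the weight along the string toward the centre is −mg cos φ (φ measured from the bottom), so Newton's second law along the string gives T − mg cos φ = m v²/r.
cos 33.8° = 0.8310, so T = m(v²/r + g cos φ) = 2.20 × ((5.96)²/2.36 + 9.81 × 0.8310) = 2.20 × (15.05 + (8.152)) = 2.20 × 23.20 = 51.05 N.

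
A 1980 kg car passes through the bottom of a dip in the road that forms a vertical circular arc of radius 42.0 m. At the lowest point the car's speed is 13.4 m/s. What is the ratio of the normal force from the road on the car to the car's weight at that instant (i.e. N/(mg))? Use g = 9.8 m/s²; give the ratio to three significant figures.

1.44

At the bottom, N − mg = mv²/r, so N = m(v²/r + g) and N/(mg) = v²/(rg) + 1 = (13.4)²/(42.0 × 9.8) + 1 = 0.4362 + 1 = 1.436.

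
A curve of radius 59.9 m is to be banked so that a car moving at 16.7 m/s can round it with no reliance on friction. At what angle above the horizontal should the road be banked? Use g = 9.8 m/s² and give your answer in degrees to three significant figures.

With no friction, the horizontal component of the normal force provides the centripetal force: N sinθ = mv²/r, while N cosθ = mg vertically.
Dividing: tanθ = v²/(r g) = (16.7)²/(59.9 × 9.8) = 278.9/587.0 = 0.4751.
θ = arctan(0.4751) = 25.41°.

25.4°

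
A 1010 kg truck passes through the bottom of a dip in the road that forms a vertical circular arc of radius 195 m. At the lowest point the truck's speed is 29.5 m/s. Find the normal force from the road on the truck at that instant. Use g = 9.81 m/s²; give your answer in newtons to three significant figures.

14400 N

At the lowest point, N points up (toward the centre) and the weight mg points down (away from the centre), so the net inward force is N − mg = mv²/r.
N = m(v²/r + g) = 1010 × ((29.5)²/195 + 9.81) = 1010 × (4.463 + 9.81) = 1010 × 14.27 = 14420 N.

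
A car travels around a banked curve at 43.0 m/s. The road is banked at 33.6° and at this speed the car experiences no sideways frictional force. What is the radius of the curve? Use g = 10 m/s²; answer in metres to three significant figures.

Frictionless banking: tanθ = v²/(rg), so r = v²/(g tanθ).
r = (43.0)²/(10.0 × tan 33.6°) = 1849/(10.0 × 0.6644) = 1849/6.644 = 278.3 m.

278 m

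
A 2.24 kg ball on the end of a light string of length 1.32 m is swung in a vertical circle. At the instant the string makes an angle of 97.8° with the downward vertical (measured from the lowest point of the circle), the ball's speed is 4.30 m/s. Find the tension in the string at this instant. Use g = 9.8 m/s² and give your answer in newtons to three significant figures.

28.4 N

Take the radial direction toward the centre of the circle as positive. The component of the weight along the string toward the centre is −mg cos φ (φ measured from the bottom), so Newton's second law along the string gives T − mg cos φ = m v²/r.
cos 97.8° = -0.1357, so T = m(v²/r + g cos φ) = 2.24 × ((4.30)²/1.32 + 9.8 × -0.1357) = 2.24 × (14.01 + (-1.330)) = 2.24 × 12.68 = 28.40 N.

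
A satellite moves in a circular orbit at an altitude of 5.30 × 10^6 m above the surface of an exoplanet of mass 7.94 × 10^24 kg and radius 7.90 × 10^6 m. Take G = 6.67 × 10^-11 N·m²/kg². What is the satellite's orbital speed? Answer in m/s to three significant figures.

Orbital radius r = R + h = 7.90 × 10^6 + 5.30 × 10^6 = 1.320 × 10^7 m.
Gravity supplies the centripetal force: G M m / r² = m v² / r, so v = √(GM/r).
v = √(6.67 × 10^-11 × 7.94 × 10^24 / 1.320 × 10^7) = √(4.012 × 10^7) = 6334 m/s.

6330 m/s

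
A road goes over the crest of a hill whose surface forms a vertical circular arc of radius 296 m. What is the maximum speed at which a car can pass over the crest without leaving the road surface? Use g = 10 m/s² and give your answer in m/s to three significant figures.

54.4 m/s

At the crest the centre of the circle is below the car, so the net downward (centripetal) force is mg − N = mv²/r.
The car leaves the road when N → 0, giving v_max = √(g r) = √(10.0 × 296) = 54.41 m/s.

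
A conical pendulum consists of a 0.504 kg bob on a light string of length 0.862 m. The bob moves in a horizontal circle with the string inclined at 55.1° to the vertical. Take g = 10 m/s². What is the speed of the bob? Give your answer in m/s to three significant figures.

The radius of the circle is r = L sinθ = 0.862 × sin 55.1° = 0.7070 m.
Horizontally T sinθ = mv²/r and vertically T cosθ = mg, so tanθ = v²/(rg).
v = √(r g tanθ) = √(0.7070 × 10.0 × 1.433) = √10.13 = 3.183 m/s.

3.18 m/s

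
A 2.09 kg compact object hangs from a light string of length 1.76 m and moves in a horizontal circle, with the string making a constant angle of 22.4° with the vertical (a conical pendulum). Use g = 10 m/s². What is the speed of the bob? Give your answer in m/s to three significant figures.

The radius of the circle is r = L sinθ = 1.76 × sin 22.4° = 0.6707 m.
Horizontally T sinθ = mv²/r and vertically T cosθ = mg, so tanθ = v²/(rg).
v = √(r g tanθ) = √(0.6707 × 10.0 × 0.4122) = √2.764 = 1.663 m/s.

1.66 m/s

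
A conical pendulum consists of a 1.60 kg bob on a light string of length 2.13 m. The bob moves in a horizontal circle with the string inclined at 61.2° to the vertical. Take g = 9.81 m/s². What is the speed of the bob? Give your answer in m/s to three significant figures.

5.77 m/s

The radius of the circle is r = L sinθ = 2.13 × sin 61.2° = 1.867 m.
Horizontally T sinθ = mv²/r and vertically T cosθ = mg, so tanθ = v²/(rg).
v = √(r g tanθ) = √(1.867 × 9.81 × 1.819) = √33.31 = 5.771 m/s.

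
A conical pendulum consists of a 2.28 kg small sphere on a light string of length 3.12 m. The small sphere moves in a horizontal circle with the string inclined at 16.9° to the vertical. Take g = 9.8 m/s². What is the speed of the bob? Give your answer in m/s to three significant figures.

1.64 m/s

The radius of the circle is r = L sinθ = 3.12 × sin 16.9° = 0.9070 m.
Horizontally T sinθ = mv²/r and vertically T cosθ = mg, so tanθ = v²/(rg).
v = √(r g tanθ) = √(0.9070 × 9.8 × 0.3038) = √2.701 = 1.643 m/s.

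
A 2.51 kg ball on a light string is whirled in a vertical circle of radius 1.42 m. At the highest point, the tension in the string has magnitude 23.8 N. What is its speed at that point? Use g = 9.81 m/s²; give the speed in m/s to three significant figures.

5.23 m/s

At the top, T + mg = mv²/r, so v = √(r(T/m + g)) = √(1.42 × (23.8/2.51 + 9.81)) = √(1.42 × 19.29) = √27.39 = 5.234 m/s.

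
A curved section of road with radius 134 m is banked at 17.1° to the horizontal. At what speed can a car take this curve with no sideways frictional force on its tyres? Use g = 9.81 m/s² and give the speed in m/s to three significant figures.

On a frictionless banked curve, N sinθ = mv²/r and N cosθ = mg, so tanθ = v²/(rg).
v = √(r g tanθ) = √(134 × 9.81 × tan 17.1°) = √(134 × 9.81 × 0.3076) = √404.4 = 20.11 m/s.

20.1 m/s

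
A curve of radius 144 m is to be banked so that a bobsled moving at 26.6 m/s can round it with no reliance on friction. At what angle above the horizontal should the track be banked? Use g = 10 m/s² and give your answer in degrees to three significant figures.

With no friction, the horizontal component of the normal force provides the centripetal force: N sinθ = mv²/r, while N cosθ = mg vertically.
Dividing: tanθ = v²/(r g) = (26.6)²/(144 × 10.0) = 707.6/1440 = 0.4914.
θ = arctan(0.4914) = 26.17°.

26.2°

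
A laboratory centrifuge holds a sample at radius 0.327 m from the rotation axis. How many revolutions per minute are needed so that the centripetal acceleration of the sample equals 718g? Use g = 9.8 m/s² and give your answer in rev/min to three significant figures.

1400 rev/min

Require ω²r = 718g, so ω = √(718 × 9.8/0.327) = 146.7 rad/s.
In rev/min: ω × 60/(2π) = 146.7 × 60/(2π) = 1401 rev/min.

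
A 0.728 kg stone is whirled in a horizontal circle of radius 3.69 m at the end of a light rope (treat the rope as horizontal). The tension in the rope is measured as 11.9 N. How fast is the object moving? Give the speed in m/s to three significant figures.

T = m v²/r ⇒ v = √(T r / m) = √(11.9 × 3.69 / 0.728) = √60.32 = 7.766 m/s.

7.77 m/s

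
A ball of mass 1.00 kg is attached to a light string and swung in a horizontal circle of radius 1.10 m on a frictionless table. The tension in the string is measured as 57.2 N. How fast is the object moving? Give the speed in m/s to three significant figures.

T = m v²/r ⇒ v = √(T r / m) = √(57.2 × 1.10 / 1.00) = √62.92 = 7.932 m/s.

7.93 m/s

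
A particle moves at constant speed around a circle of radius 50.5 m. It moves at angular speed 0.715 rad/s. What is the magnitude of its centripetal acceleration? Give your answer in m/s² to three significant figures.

25.8 m/s²

v = ωr = 0.715 × 50.5 = 36.11 m/s.
a_c = v²/r = (36.11)²/50.5 = 1304/50.5 = 25.82 m/s².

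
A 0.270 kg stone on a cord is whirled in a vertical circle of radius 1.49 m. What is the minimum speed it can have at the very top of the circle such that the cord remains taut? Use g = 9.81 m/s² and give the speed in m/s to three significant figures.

3.82 m/s

At the top, both weight mg and T point toward the centre: T + mg = mv²/r.
At minimum speed T → 0, so mg = mv_min²/r ⇒ v_min = √(g r) = √(9.81 × 1.49) = 3.823 m/s.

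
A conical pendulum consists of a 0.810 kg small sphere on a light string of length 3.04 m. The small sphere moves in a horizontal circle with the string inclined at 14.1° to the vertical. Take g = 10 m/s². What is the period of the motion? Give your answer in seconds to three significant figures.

3.41 s

r = L sinθ = 0.7406 m. From T sinθ = mω²r and T cosθ = mg: tanθ = ω²r/g, so ω² = g tanθ / r = g/(L cosθ).
ω = √(g/(L cosθ)) = √(10.0/(3.04 × 0.9699)) = √3.392 = 1.842 rad/s.
Period = 2π/ω = 3.412 s.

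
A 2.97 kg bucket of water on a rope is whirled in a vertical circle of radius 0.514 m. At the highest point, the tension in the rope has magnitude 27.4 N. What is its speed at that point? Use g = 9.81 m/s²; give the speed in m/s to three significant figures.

3.13 m/s

At the top, T + mg = mv²/r, so v = √(r(T/m + g)) = √(0.514 × (27.4/2.97 + 9.81)) = √(0.514 × 19.04) = √9.784 = 3.128 m/s.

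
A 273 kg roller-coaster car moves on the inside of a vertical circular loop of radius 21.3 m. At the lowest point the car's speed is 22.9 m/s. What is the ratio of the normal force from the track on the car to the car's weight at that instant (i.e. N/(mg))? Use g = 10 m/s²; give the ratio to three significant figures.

3.46

At the bottom, N − mg = mv²/r, so N = m(v²/r + g) and N/(mg) = v²/(rg) + 1 = (22.9)²/(21.3 × 10.0) + 1 = 2.462 + 1 = 3.462.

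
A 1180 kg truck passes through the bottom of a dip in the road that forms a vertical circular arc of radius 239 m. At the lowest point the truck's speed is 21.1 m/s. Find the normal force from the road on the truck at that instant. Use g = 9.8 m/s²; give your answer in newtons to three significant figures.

At the lowest point, N points up (toward the centre) and the weight mg points down (away from the centre), so the net inward force is N − mg = mv²/r.
N = m(v²/r + g) = 1180 × ((21.1)²/239 + 9.8) = 1180 × (1.863 + 9.8) = 1180 × 11.66 = 13760 N.

13800 N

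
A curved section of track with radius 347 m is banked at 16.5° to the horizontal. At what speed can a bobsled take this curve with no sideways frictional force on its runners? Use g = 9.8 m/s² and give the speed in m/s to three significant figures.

31.7 m/s

On a frictionless banked curve, N sinθ = mv²/r and N cosθ = mg, so tanθ = v²/(rg).
v = √(r g tanθ) = √(347 × 9.8 × tan 16.5°) = √(347 × 9.8 × 0.2962) = √1007 = 31.74 m/s.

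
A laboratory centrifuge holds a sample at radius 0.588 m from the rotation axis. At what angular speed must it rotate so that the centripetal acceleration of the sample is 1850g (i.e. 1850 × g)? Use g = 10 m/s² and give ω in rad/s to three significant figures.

Centripetal acceleration a_c = ω²r. Setting ω²r = 1850g:
ω = √(1850g / r) = √(1850 × 10.0 / 0.588) = √31460 = 177.4 rad/s.

177 rad/s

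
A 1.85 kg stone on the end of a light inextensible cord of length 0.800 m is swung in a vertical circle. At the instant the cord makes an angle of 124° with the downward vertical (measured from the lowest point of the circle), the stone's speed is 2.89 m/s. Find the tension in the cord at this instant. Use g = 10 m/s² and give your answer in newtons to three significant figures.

8.97 N

Take the radial direction toward the centre of the circle as positive. The component of the weight along the string toward the centre is −mg cos φ (φ measured from the bottom), so Newton's second law along the string gives T − mg cos φ = m v²/r.
cos 124° = -0.5592, so T = m(v²/r + g cos φ) = 1.85 × ((2.89)²/0.800 + 10.0 × -0.5592) = 1.85 × (10.44 + (-5.592)) = 1.85 × 4.848 = 8.969 N.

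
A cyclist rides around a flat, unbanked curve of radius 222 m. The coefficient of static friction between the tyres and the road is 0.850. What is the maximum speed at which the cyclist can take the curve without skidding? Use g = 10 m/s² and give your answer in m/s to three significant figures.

43.4 m/s

On a flat curve, static friction is the only horizontal force, so it must supply the full centripetal force: μ_s m g = m v²/r.
Mass cancels: v_max = √(μ_s g r) = √(0.850 × 10.0 × 222) = √1887 = 43.44 m/s.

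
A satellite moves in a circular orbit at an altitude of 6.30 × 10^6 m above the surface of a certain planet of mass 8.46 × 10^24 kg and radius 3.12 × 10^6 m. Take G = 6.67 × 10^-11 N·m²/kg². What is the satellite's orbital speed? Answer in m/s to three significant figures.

7740 m/s

Orbital radius r = R + h = 3.12 × 10^6 + 6.30 × 10^6 = 9.420 × 10^6 m.
Gravity supplies the centripetal force: G M m / r² = m v² / r, so v = √(GM/r).
v = √(6.67 × 10^-11 × 8.46 × 10^24 / 9.420 × 10^6) = √(5.990 × 10^7) = 7740 m/s.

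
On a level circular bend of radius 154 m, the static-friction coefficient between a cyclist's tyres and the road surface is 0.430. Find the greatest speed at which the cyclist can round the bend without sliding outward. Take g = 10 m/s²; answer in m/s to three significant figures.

25.7 m/s

The only inward force on a level bend is static friction, so at the limit f_s = μ_s N = μ_s m g = m v²/r.
Mass cancels: v_max = √(μ_s g r) = √(0.430 × 10.0 × 154) = √662.2 = 25.73 m/s.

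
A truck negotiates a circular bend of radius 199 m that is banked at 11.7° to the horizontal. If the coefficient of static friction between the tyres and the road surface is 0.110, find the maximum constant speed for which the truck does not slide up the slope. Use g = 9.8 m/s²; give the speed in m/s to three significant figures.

25.2 m/s

At the maximum speed, friction acts down the slope at its limiting value f = μN. Radially (horizontal, toward centre): N sinθ + μN cosθ = mv²/r. Vertically: N cosθ − μN sinθ = mg.
Dividing: v² = r g (sinθ + μcosθ)/(cosθ − μsinθ).
sinθ + μcosθ = 0.2028 + 0.110×0.9792 = 0.3105; cosθ − μsinθ = 0.9792 − 0.110×0.2028 = 0.9569.
v² = 199 × 9.8 × 0.3105/0.9569 = 632.8 m²/s², so v = 25.16 m/s.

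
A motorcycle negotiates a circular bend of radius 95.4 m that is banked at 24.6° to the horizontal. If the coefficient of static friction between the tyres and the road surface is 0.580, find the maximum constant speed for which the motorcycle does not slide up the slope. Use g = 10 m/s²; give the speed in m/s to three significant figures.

At the maximum speed, friction acts down the slope at its limiting value f = μN. Radially (horizontal, toward centre): N sinθ + μN cosθ = mv²/r. Vertically: N cosθ − μN sinθ = mg.
Dividing: v² = r g (sinθ + μcosθ)/(cosθ − μsinθ).
sinθ + μcosθ = 0.4163 + 0.580×0.9092 = 0.9436; cosθ − μsinθ = 0.9092 − 0.580×0.4163 = 0.6678.
v² = 95.4 × 10.0 × 0.9436/0.6678 = 1348 m²/s², so v = 36.72 m/s.

36.7 m/s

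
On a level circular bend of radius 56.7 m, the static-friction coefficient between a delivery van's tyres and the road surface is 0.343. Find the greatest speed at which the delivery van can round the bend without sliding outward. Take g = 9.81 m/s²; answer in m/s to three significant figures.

The only inward force on a level bend is static friction, so at the limit f_s = μ_s N = μ_s m g = m v²/r.
Mass cancels: v_max = √(μ_s g r) = √(0.343 × 9.81 × 56.7) = √190.8 = 13.81 m/s.

13.8 m/s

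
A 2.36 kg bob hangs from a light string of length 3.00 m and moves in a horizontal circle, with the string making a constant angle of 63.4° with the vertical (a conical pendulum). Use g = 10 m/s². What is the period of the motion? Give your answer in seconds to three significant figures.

r = L sinθ = 2.682 m. From T sinθ = mω²r and T cosθ = mg: tanθ = ω²r/g, so ω² = g tanθ / r = g/(L cosθ).
ω = √(g/(L cosθ)) = √(10.0/(3.00 × 0.4478)) = √7.444 = 2.728 rad/s.
Period = 2π/ω = 2.303 s.

2.30 s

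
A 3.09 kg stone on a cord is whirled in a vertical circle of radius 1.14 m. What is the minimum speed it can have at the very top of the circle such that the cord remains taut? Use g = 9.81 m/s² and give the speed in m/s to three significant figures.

3.34 m/s

At the highest point the centre is directly below, so both the weight and T act inward: T + mg = mv²/r.
At minimum speed T → 0, so mg = mv_min²/r ⇒ v_min = √(g r) = √(9.81 × 1.14) = 3.344 m/s.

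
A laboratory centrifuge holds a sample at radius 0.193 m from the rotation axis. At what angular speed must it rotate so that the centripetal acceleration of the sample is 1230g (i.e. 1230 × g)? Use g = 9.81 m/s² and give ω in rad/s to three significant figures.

250 rad/s

Centripetal acceleration a_c = ω²r. Setting ω²r = 1230g:
ω = √(1230g / r) = √(1230 × 9.81 / 0.193) = √62520 = 250.0 rad/s.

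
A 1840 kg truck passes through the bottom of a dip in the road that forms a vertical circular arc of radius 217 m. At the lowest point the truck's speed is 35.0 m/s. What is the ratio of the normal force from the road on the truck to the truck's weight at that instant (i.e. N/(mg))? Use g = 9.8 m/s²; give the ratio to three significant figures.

1.58

At the bottom, N − mg = mv²/r, so N = m(v²/r + g) and N/(mg) = v²/(rg) + 1 = (35.0)²/(217 × 9.8) + 1 = 0.5760 + 1 = 1.576.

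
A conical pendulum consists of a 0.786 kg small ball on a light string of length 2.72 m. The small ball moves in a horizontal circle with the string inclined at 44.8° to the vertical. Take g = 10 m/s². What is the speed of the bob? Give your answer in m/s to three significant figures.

4.36 m/s

The radius of the circle is r = L sinθ = 2.72 × sin 44.8° = 1.917 m.
Horizontally T sinθ = mv²/r and vertically T cosθ = mg, so tanθ = v²/(rg).
v = √(r g tanθ) = √(1.917 × 10.0 × 0.9930) = √19.03 = 4.363 m/s.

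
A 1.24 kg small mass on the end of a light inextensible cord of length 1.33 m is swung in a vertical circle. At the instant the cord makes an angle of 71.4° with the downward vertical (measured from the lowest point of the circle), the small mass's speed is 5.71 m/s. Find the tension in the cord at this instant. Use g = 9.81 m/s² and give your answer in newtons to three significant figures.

34.3 N

Take the radial direction toward the centre of the circle as positive. The component of the weight along the string toward the centre is −mg cos φ (φ measured from the bottom), so Newton's second law along the string gives T − mg cos φ = m v²/r.
cos 71.4° = 0.3190, so T = m(v²/r + g cos φ) = 1.24 × ((5.71)²/1.33 + 9.81 × 0.3190) = 1.24 × (24.51 + (3.129)) = 1.24 × 27.64 = 34.28 N.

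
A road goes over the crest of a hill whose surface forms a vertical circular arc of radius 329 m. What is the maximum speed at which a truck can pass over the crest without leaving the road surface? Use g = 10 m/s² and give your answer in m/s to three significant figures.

57.4 m/s

At the crest the centre of the circle is below the truck, so the net downward (centripetal) force is mg − N = mv²/r.
The truck leaves the road when N → 0, giving v_max = √(g r) = √(10.0 × 329) = 57.36 m/s.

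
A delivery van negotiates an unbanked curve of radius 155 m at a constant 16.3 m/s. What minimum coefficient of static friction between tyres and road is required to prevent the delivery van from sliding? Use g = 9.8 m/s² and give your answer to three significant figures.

Friction provides the centripetal force: μ_s m g = m v²/r, so μ_s = v²/(g r) = (16.30)²/(9.8 × 155) = 265.7/1519 = 0.1749.

0.175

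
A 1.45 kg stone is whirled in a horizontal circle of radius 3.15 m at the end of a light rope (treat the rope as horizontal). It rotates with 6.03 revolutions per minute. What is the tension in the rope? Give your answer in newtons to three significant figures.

1.82 N

ω = 6.03 rev/min × 2π/60 = 0.6315 rad/s, so v = ωr = 0.6315 × 3.15 = 1.989 m/s.
The tension is the only horizontal force, so it supplies the full centripetal force: T = m v²/r = 1.45 × (1.989)²/3.15 = 1.45 × 3.957/3.15 = 1.821 N.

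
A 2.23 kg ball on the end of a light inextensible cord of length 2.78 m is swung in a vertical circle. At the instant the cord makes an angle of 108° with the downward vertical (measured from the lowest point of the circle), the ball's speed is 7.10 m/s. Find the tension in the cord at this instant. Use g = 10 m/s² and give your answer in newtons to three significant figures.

33.5 N

Take the radial direction toward the centre of the circle as positive. The component of the weight along the string toward the centre is −mg cos φ (φ measured from the bottom), so Newton's second law along the string gives T − mg cos φ = m v²/r.
cos 108° = -0.3090, so T = m(v²/r + g cos φ) = 2.23 × ((7.10)²/2.78 + 10.0 × -0.3090) = 2.23 × (18.13 + (-3.090)) = 2.23 × 15.04 = 33.55 N.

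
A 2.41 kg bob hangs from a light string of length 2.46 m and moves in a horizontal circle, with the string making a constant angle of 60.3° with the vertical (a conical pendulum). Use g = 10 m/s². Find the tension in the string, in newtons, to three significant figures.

48.6 N

Vertically the bob has no acceleration, so T cosθ = mg.
T = mg/cosθ = 2.41 × 10.0 / cos 60.3° = 24.10/0.4955 = 48.64 N.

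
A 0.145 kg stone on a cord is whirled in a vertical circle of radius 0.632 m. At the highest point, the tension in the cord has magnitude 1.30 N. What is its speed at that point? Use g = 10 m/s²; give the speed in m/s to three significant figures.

At the top, T + mg = mv²/r, so v = √(r(T/m + g)) = √(0.632 × (1.30/0.145 + 10.0)) = √(0.632 × 18.97) = √11.99 = 3.462 m/s.

3.46 m/s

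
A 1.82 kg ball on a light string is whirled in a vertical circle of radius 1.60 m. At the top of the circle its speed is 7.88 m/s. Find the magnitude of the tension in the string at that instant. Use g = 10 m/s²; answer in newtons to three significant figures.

At the top, both T and the weight mg point inward (toward the centre), so T + mg = mv²/r.
T = m(v²/r − g) = 1.82 × ((7.88)²/1.60 − 10.0) = 1.82 × (38.81 − 10.0) = 1.82 × 28.81 = 52.43 N.

52.4 N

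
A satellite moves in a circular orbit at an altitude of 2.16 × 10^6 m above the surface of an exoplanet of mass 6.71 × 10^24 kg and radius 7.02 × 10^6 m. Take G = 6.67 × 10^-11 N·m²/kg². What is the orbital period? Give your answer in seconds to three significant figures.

8260 s

r = R + h = 7.02 × 10^6 + 2.16 × 10^6 = 9.180 × 10^6 m. Gravity provides the centripetal force: G M m / r² = m v² / r ⇒ v = √(GM/r) = 6982 m/s.
T = 2πr/v = 2π × 9.180 × 10^6 / 6982 = 8261 s.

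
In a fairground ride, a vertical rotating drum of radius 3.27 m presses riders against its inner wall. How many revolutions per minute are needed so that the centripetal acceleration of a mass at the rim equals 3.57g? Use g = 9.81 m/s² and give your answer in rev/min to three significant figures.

Require ω²r = 3.57g, so ω = √(3.57 × 9.81/3.27) = 3.273 rad/s.
In rev/min: ω × 60/(2π) = 3.273 × 60/(2π) = 31.25 rev/min.

31.3 rev/min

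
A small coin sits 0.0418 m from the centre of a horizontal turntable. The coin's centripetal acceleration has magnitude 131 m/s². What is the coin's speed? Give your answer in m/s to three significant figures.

a_c = v²/r ⇒ v = √(a_c · r) = √(131 × 0.0418) = √5.476 = 2.340 m/s.

2.34 m/s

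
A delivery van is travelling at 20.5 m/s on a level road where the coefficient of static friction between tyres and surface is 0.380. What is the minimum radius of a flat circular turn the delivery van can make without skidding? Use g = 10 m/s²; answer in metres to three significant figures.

At the limit, μ_s m g = m v²/r, so r_min = v²/(μ_s g) = (20.5)²/(0.380 × 10.0) = 420.2/3.800 = 110.6 m.

111 m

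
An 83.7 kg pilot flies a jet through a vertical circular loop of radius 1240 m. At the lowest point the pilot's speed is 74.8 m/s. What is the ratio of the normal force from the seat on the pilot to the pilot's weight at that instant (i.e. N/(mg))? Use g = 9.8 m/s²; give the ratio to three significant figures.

1.46

At the bottom, N − mg = mv²/r, so N = m(v²/r + g) and N/(mg) = v²/(rg) + 1 = (74.8)²/(1240 × 9.8) + 1 = 0.4604 + 1 = 1.460.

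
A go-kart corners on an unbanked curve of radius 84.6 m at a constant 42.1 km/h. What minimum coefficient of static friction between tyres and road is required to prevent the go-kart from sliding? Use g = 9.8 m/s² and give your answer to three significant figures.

0.165

v = 42.1/3.6 = 11.69 m/s.
Friction provides the centripetal force: μ_s m g = m v²/r, so μ_s = v²/(g r) = (11.69)²/(9.8 × 84.6) = 136.8/829.1 = 0.1650.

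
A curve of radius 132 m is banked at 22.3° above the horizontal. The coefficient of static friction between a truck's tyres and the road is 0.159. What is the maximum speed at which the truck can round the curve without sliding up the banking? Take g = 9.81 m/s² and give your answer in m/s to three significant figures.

At the maximum speed, friction acts down the slope at its limiting value f = μN. Radially (horizontal, toward centre): N sinθ + μN cosθ = mv²/r. Vertically: N cosθ − μN sinθ = mg.
Dividing: v² = r g (sinθ + μcosθ)/(cosθ − μsinθ).
sinθ + μcosθ = 0.3795 + 0.159×0.9252 = 0.5266; cosθ − μsinθ = 0.9252 − 0.159×0.3795 = 0.8649.
v² = 132 × 9.81 × 0.5266/0.8649 = 788.4 m²/s², so v = 28.08 m/s.

28.1 m/s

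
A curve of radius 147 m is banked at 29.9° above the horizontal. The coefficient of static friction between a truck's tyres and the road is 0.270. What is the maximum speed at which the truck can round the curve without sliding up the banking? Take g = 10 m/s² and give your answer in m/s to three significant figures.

At the maximum speed, friction acts down the slope at its limiting value f = μN. Radially (horizontal, toward centre): N sinθ + μN cosθ = mv²/r. Vertically: N cosθ − μN sinθ = mg.
Dividing: v² = r g (sinθ + μcosθ)/(cosθ − μsinθ).
sinθ + μcosθ = 0.4985 + 0.270×0.8669 = 0.7325; cosθ − μsinθ = 0.8669 − 0.270×0.4985 = 0.7323.
v² = 147 × 10.0 × 0.7325/0.7323 = 1470 m²/s², so v = 38.35 m/s.

38.3 m/s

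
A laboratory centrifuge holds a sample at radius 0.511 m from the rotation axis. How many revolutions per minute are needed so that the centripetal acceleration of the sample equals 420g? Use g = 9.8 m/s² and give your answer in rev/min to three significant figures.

Require ω²r = 420g, so ω = √(420 × 9.8/0.511) = 89.75 rad/s.
In rev/min: ω × 60/(2π) = 89.75 × 60/(2π) = 857.0 rev/min.

857 rev/min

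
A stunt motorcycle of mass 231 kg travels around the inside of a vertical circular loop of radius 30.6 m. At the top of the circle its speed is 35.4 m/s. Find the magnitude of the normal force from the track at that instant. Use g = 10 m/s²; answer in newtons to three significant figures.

At the top, both N and the weight mg point inward (toward the centre), so N + mg = mv²/r.
N = m(v²/r − g) = 231 × ((35.4)²/30.6 − 10.0) = 231 × (40.95 − 10.0) = 231 × 30.95 = 7150 N.

7150 N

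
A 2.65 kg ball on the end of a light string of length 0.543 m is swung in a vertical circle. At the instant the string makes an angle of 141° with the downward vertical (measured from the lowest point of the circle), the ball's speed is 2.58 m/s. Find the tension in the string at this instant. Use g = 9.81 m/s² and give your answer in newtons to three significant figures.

12.3 N

Take the radial direction toward the centre of the circle as positive. The component of the weight along the string toward the centre is −mg cos φ (φ measured from the bottom), so Newton's second law along the string gives T − mg cos φ = m v²/r.
cos 141° = -0.7771, so T = m(v²/r + g cos φ) = 2.65 × ((2.58)²/0.543 + 9.81 × -0.7771) = 2.65 × (12.26 + (-7.624)) = 2.65 × 4.635 = 12.28 N.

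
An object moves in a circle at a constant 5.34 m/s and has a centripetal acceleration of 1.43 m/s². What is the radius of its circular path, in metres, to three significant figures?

19.9 m

a_c = v²/r ⇒ r = v²/a_c = (5.34)²/1.43 = 28.52/1.43 = 19.94 m.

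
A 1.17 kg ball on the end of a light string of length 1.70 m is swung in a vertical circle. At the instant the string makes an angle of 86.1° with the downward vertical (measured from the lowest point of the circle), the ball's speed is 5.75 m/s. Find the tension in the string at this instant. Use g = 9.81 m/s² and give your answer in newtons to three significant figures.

Take the radial direction toward the centre of the circle as positive. The component of the weight along the string toward the centre is −mg cos φ (φ measured from the bottom), so Newton's second law along the string gives T − mg cos φ = m v²/r.
cos 86.1° = 0.06802, so T = m(v²/r + g cos φ) = 1.17 × ((5.75)²/1.70 + 9.81 × 0.06802) = 1.17 × (19.45 + (0.6672)) = 1.17 × 20.12 = 23.54 N.

23.5 N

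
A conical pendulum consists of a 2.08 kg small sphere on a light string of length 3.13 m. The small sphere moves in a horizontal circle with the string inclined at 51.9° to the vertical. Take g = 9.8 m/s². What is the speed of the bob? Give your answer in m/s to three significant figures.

The radius of the circle is r = L sinθ = 3.13 × sin 51.9° = 2.463 m.
Horizontally T sinθ = mv²/r and vertically T cosθ = mg, so tanθ = v²/(rg).
v = √(r g tanθ) = √(2.463 × 9.8 × 1.275) = √30.78 = 5.548 m/s.

5.55 m/s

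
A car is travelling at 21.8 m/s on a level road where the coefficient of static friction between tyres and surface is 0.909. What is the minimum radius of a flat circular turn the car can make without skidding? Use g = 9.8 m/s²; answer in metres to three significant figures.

At the limit, μ_s m g = m v²/r, so r_min = v²/(μ_s g) = (21.8)²/(0.909 × 9.8) = 475.2/8.908 = 53.35 m.

53.3 m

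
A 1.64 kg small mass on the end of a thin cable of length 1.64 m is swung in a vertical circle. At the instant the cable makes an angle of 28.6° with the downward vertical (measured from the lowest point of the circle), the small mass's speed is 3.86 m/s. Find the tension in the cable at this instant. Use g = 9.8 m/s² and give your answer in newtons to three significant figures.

29.0 N

Take the radial direction toward the centre of the circle as positive. The component of the weight along the string toward the centre is −mg cos φ (φ measured from the bottom), so Newton's second law along the string gives T − mg cos φ = m v²/r.
cos 28.6° = 0.8780, so T = m(v²/r + g cos φ) = 1.64 × ((3.86)²/1.64 + 9.8 × 0.8780) = 1.64 × (9.085 + (8.604)) = 1.64 × 17.69 = 29.01 N.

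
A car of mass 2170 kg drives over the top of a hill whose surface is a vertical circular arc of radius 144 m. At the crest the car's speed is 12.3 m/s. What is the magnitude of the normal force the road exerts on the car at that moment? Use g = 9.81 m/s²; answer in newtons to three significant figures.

At the crest the centripetal acceleration points downward (toward the centre of the arc), so mg − N = mv²/r.
N = m(g − v²/r) = 2170 × (9.81 − (12.3)²/144) = 2170 × (9.81 − 1.051) = 2170 × 8.759 = 19010 N.

19000 N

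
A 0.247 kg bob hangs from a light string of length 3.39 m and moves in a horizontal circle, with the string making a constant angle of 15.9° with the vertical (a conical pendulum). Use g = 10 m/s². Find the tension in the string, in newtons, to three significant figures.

2.57 N

Vertically the bob has no acceleration, so T cosθ = mg.
T = mg/cosθ = 0.247 × 10.0 / cos 15.9° = 2.470/0.9617 = 2.568 N.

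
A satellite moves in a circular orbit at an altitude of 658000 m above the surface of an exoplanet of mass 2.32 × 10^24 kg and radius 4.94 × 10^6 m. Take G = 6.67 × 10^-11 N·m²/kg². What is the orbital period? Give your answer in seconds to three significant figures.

r = R + h = 4.94 × 10^6 + 658000 = 5.598 × 10^6 m. Gravity provides the centripetal force: G M m / r² = m v² / r ⇒ v = √(GM/r) = 5258 m/s.
T = 2πr/v = 2π × 5.598 × 10^6 / 5258 = 6690 s.

6690 s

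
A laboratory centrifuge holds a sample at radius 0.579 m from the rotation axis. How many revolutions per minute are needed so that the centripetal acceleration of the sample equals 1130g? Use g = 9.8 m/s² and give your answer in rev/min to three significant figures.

Require ω²r = 1130g, so ω = √(1130 × 9.8/0.579) = 138.3 rad/s.
In rev/min: ω × 60/(2π) = 138.3 × 60/(2π) = 1321 rev/min.

1320 rev/min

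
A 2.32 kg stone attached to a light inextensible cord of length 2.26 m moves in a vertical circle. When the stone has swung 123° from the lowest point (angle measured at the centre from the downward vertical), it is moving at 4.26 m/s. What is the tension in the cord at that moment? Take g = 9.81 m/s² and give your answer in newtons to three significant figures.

Take the radial direction toward the centre of the circle as positive. The component of the weight along the string toward the centre is −mg cos φ (φ measured from the bottom), so Newton's second law along the string gives T − mg cos φ = m v²/r.
cos 123° = -0.5446, so T = m(v²/r + g cos φ) = 2.32 × ((4.26)²/2.26 + 9.81 × -0.5446) = 2.32 × (8.030 + (-5.343)) = 2.32 × 2.687 = 6.234 N.

6.23 N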